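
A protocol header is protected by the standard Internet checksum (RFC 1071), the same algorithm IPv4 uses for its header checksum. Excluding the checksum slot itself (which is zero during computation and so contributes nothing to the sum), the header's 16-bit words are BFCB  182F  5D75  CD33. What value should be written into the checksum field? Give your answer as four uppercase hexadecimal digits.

One's-complement addition (fold any carry out of bit 15 back into bit 0):
  0xBFCB + 0x182F = 0x0D7FA
  0xD7FA + 0x5D75 = 0x1356F → wrap carry → 0x3570
  0x3570 + 0xCD33 = 0x102A3 → wrap carry → 0x02A4
One's-complement sum = 0x02A4.
Checksum = ~0x02A4 & 0xFFFF = 0xFD5B.

FD5B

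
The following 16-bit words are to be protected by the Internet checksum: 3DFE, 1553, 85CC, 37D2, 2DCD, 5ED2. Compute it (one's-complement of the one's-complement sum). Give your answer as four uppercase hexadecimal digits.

6270

One's-complement addition (fold any carry out of bit 15 back into bit 0):
  0x3DFE + 0x1553 = 0x05351
  0x5351 + 0x85CC = 0x0D91D
  0xD91D + 0x37D2 = 0x110EF → wrap carry → 0x10F0
  0x10F0 + 0x2DCD = 0x03EBD
  0x3EBD + 0x5ED2 = 0x09D8F
One's-complement sum = 0x9D8F.
Checksum = ~0x9D8F & 0xFFFF = 0x6270.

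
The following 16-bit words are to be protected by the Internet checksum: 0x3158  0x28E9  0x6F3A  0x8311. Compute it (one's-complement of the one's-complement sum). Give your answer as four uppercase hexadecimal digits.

One's-complement addition (fold any carry out of bit 15 back into bit 0):
  0x3158 + 0x28E9 = 0x05A41
  0x5A41 + 0x6F3A = 0x0C97B
  0xC97B + 0x8311 = 0x14C8C → wrap carry → 0x4C8D
One's-complement sum = 0x4C8D.
Checksum = ~0x4C8D & 0xFFFF = 0xB372.

B372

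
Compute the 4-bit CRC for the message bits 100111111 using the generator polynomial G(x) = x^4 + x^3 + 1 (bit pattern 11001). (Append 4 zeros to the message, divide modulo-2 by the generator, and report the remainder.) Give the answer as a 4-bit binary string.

Append 4 zeros: 1001111110000. Divide by 11001 (XOR where the leading bit is 1):
  pos 0: 10011 XOR 11001 = 01010
  pos 1: 10101 XOR 11001 = 01100
  pos 2: 11001 XOR 11001 = 00000
  pos 7: 11000 XOR 11001 = 00001
Remainder (last 4 bits) = 0010. This is the CRC / FCS.

0010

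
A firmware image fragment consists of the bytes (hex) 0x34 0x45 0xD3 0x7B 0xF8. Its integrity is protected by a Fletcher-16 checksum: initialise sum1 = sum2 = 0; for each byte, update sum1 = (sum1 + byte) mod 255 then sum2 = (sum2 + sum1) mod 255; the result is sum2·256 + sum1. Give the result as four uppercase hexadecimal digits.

85C1

Running sums (mod 255):
  after byte 0 (0x34): sum1=52, sum2=52
  after byte 1 (0x45): sum1=121, sum2=173
  after byte 2 (0xD3): sum1=77, sum2=250
  after byte 3 (0x7B): sum1=200, sum2=195
  after byte 4 (0xF8): sum1=193, sum2=133
Checksum = sum2·256 + sum1 = 133·256 + 193 = 34241 = 0x85C1.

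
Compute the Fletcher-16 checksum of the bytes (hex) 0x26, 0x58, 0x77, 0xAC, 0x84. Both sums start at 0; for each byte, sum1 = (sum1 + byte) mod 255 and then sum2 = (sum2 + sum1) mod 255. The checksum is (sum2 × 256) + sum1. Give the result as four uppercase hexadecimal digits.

6427

Running sums (mod 255):
  after byte 0 (0x26): sum1=38, sum2=38
  after byte 1 (0x58): sum1=126, sum2=164
  after byte 2 (0x77): sum1=245, sum2=154
  after byte 3 (0xAC): sum1=162, sum2=61
  after byte 4 (0x84): sum1=39, sum2=100
Checksum = sum2·256 + sum1 = 100·256 + 39 = 25639 = 0x6427.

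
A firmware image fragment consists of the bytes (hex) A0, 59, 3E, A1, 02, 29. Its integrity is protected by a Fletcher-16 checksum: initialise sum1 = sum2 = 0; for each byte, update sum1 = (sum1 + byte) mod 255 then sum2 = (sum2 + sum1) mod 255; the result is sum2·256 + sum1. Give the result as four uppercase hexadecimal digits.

8D05

Running sums (mod 255):
  after byte 0 (A0): sum1=160, sum2=160
  after byte 1 (59): sum1=249, sum2=154
  after byte 2 (3E): sum1=56, sum2=210
  after byte 3 (A1): sum1=217, sum2=172
  after byte 4 (02): sum1=219, sum2=136
  after byte 5 (29): sum1=5, sum2=141
Checksum = sum2·256 + sum1 = 141·256 + 5 = 36101 = 0x8D05.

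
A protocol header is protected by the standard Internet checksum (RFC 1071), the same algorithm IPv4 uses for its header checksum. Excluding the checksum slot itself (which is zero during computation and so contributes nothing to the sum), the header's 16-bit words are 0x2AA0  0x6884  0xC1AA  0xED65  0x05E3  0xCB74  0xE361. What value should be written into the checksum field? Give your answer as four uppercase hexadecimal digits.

One's-complement addition (fold any carry out of bit 15 back into bit 0):
  0x2AA0 + 0x6884 = 0x09324
  0x9324 + 0xC1AA = 0x154CE → wrap carry → 0x54CF
  0x54CF + 0xED65 = 0x14234 → wrap carry → 0x4235
  0x4235 + 0x05E3 = 0x04818
  0x4818 + 0xCB74 = 0x1138C → wrap carry → 0x138D
  0x138D + 0xE361 = 0x0F6EE
One's-complement sum = 0xF6EE.
Checksum = ~0xF6EE & 0xFFFF = 0x0911.

0911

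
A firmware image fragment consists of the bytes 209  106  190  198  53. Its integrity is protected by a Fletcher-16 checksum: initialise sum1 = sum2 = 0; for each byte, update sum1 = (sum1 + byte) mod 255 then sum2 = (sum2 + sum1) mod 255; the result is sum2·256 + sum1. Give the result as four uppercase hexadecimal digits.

Running sums (mod 255):
  after byte 0 (209): sum1=209, sum2=209
  after byte 1 (106): sum1=60, sum2=14
  after byte 2 (190): sum1=250, sum2=9
  after byte 3 (198): sum1=193, sum2=202
  after byte 4 (53): sum1=246, sum2=193
Checksum = sum2·256 + sum1 = 193·256 + 246 = 49654 = 0xC1F6.

C1F6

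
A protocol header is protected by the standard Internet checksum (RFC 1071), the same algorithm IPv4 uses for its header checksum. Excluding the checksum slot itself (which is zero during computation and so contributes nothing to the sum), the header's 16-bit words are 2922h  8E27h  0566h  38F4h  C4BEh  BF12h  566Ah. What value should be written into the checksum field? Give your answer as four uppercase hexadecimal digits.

3020

One's-complement addition (fold any carry out of bit 15 back into bit 0):
  0x2922 + 0x8E27 = 0x0B749
  0xB749 + 0x0566 = 0x0BCAF
  0xBCAF + 0x38F4 = 0x0F5A3
  0xF5A3 + 0xC4BE = 0x1BA61 → wrap carry → 0xBA62
  0xBA62 + 0xBF12 = 0x17974 → wrap carry → 0x7975
  0x7975 + 0x566A = 0x0CFDF
One's-complement sum = 0xCFDF.
Checksum = ~0xCFDF & 0xFFFF = 0x3020.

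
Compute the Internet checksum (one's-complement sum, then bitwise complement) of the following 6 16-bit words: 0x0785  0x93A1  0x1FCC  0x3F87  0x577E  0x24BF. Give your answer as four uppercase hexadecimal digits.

One's-complement addition (fold any carry out of bit 15 back into bit 0):
  0x0785 + 0x93A1 = 0x09B26
  0x9B26 + 0x1FCC = 0x0BAF2
  0xBAF2 + 0x3F87 = 0x0FA79
  0xFA79 + 0x577E = 0x151F7 → wrap carry → 0x51F8
  0x51F8 + 0x24BF = 0x076B7
One's-complement sum = 0x76B7.
Checksum = ~0x76B7 & 0xFFFF = 0x8948.

8948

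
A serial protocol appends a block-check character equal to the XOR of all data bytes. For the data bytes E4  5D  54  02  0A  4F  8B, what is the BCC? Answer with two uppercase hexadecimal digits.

XOR the bytes together:
  start with 0xE4
  0xE4 ⊕ 0x5D = 0xB9
  0xB9 ⊕ 0x54 = 0xED
  0xED ⊕ 0x02 = 0xEF
  0xEF ⊕ 0x0A = 0xE5
  0xE5 ⊕ 0x4F = 0xAA
  0xAA ⊕ 0x8B = 0x21

21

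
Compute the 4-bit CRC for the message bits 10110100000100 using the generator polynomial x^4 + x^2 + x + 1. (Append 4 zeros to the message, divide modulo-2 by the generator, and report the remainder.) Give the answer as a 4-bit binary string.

Append 4 zeros: 101101000001000000. Divide by 10111 (XOR where the leading bit is 1):
  pos 0: 10110 XOR 10111 = 00001
  pos 4: 11000 XOR 10111 = 01111
  pos 5: 11110 XOR 10111 = 01001
  pos 6: 10010 XOR 10111 = 00101
  pos 8: 10110 XOR 10111 = 00001
  pos 12: 10000 XOR 10111 = 00111
Remainder (last 4 bits) = 1110. This is the CRC / FCS.

1110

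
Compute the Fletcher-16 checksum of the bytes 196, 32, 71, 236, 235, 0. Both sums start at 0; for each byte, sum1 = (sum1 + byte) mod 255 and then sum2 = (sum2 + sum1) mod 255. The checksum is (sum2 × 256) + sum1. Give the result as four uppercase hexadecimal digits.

F805

Running sums (mod 255):
  after byte 0 (196): sum1=196, sum2=196
  after byte 1 (32): sum1=228, sum2=169
  after byte 2 (71): sum1=44, sum2=213
  after byte 3 (236): sum1=25, sum2=238
  after byte 4 (235): sum1=5, sum2=243
  after byte 5 (0): sum1=5, sum2=248
Checksum = sum2·256 + sum1 = 248·256 + 5 = 63493 = 0xF805.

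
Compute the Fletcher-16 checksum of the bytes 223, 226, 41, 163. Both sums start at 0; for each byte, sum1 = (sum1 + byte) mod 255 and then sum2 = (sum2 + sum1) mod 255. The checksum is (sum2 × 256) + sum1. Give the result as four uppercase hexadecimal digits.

1E8F

Running sums (mod 255):
  after byte 0 (223): sum1=223, sum2=223
  after byte 1 (226): sum1=194, sum2=162
  after byte 2 (41): sum1=235, sum2=142
  after byte 3 (163): sum1=143, sum2=30
Checksum = sum2·256 + sum1 = 30·256 + 143 = 7823 = 0x1E8F.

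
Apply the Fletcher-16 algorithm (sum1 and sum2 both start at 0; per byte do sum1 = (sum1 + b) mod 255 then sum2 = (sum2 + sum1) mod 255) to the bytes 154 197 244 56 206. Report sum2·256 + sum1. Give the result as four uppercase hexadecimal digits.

3A5C

Running sums (mod 255):
  after byte 0 (154): sum1=154, sum2=154
  after byte 1 (197): sum1=96, sum2=250
  after byte 2 (244): sum1=85, sum2=80
  after byte 3 (56): sum1=141, sum2=221
  after byte 4 (206): sum1=92, sum2=58
Checksum = sum2·256 + sum1 = 58·256 + 92 = 14940 = 0x3A5C.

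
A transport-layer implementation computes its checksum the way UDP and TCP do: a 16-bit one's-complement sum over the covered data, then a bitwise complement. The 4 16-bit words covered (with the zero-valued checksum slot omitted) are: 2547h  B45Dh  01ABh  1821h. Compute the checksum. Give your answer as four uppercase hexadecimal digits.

0C8F

One's-complement addition (fold any carry out of bit 15 back into bit 0):
  0x2547 + 0xB45D = 0x0D9A4
  0xD9A4 + 0x01AB = 0x0DB4F
  0xDB4F + 0x1821 = 0x0F370
One's-complement sum = 0xF370.
Checksum = ~0xF370 & 0xFFFF = 0x0C8F.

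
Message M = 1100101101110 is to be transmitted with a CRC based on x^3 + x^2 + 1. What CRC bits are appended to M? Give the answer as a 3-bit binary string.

Append 3 zeros: 1100101101110000. Divide by 1101 (XOR where the leading bit is 1):
  pos 0: 1100 XOR 1101 = 0001
  pos 3: 1101 XOR 1101 = 0000
  pos 7: 1011 XOR 1101 = 0110
  pos 8: 1101 XOR 1101 = 0000
Remainder (last 3 bits) = 000. This is the CRC / FCS.

000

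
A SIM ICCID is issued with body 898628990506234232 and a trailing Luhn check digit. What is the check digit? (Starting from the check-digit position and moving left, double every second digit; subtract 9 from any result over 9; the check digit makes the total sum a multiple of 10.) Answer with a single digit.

8

Partial digits right→left: 2 3 2 4 3 2 6 0 5 0 9 9 8 2 6 8 9 8
Double every second digit counting from the check-digit position (so the 1st, 3rd, 5th, ... of the partial from the right).
  doubled (with −9 where >9): 4 4 6 3 1 9 7 3 9 → sum 46
  kept as-is: 3 4 2 0 0 9 2 8 8 → sum 36
Total = 46 + 36 = 82.
Check digit = (10 − (82 mod 10)) mod 10 = 8.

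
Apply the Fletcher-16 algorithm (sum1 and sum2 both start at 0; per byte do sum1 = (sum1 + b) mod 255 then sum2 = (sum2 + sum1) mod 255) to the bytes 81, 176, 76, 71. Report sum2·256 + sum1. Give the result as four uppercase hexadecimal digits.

3795

Running sums (mod 255):
  after byte 0 (81): sum1=81, sum2=81
  after byte 1 (176): sum1=2, sum2=83
  after byte 2 (76): sum1=78, sum2=161
  after byte 3 (71): sum1=149, sum2=55
Checksum = sum2·256 + sum1 = 55·256 + 149 = 14229 = 0x3795.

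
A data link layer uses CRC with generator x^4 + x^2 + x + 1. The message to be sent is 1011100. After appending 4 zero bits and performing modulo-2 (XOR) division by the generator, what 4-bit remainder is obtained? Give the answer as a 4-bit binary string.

0000

Append 4 zeros: 10111000000. Divide by 10111 (XOR where the leading bit is 1):
  pos 0: 10111 XOR 10111 = 00000
Remainder (last 4 bits) = 0000. This is the CRC / FCS.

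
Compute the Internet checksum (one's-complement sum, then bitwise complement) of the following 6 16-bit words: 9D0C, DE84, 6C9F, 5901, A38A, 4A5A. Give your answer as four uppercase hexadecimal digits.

One's-complement addition (fold any carry out of bit 15 back into bit 0):
  0x9D0C + 0xDE84 = 0x17B90 → wrap carry → 0x7B91
  0x7B91 + 0x6C9F = 0x0E830
  0xE830 + 0x5901 = 0x14131 → wrap carry → 0x4132
  0x4132 + 0xA38A = 0x0E4BC
  0xE4BC + 0x4A5A = 0x12F16 → wrap carry → 0x2F17
One's-complement sum = 0x2F17.
Checksum = ~0x2F17 & 0xFFFF = 0xD0E8.

D0E8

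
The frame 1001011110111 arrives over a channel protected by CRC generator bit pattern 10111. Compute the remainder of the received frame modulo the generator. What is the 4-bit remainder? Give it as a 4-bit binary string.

1110

Modulo-2 division of 1001011110111 by 10111:
  pos 0: 10010 XOR 10111 = 00101
  pos 2: 10111 XOR 10111 = 00000
  pos 7: 11011 XOR 10111 = 01100
  pos 8: 11001 XOR 10111 = 01110
Remainder = 1110 (nonzero — an error is detected).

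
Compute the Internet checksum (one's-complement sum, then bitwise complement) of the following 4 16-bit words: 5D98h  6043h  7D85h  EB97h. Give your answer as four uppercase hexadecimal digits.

One's-complement addition (fold any carry out of bit 15 back into bit 0):
  0x5D98 + 0x6043 = 0x0BDDB
  0xBDDB + 0x7D85 = 0x13B60 → wrap carry → 0x3B61
  0x3B61 + 0xEB97 = 0x126F8 → wrap carry → 0x26F9
One's-complement sum = 0x26F9.
Checksum = ~0x26F9 & 0xFFFF = 0xD906.

D906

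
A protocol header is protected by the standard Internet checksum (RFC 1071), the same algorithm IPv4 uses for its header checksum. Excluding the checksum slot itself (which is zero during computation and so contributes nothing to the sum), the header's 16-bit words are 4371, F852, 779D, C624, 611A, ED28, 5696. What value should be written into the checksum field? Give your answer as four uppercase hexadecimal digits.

E19F

One's-complement addition (fold any carry out of bit 15 back into bit 0):
  0x4371 + 0xF852 = 0x13BC3 → wrap carry → 0x3BC4
  0x3BC4 + 0x779D = 0x0B361
  0xB361 + 0xC624 = 0x17985 → wrap carry → 0x7986
  0x7986 + 0x611A = 0x0DAA0
  0xDAA0 + 0xED28 = 0x1C7C8 → wrap carry → 0xC7C9
  0xC7C9 + 0x5696 = 0x11E5F → wrap carry → 0x1E60
One's-complement sum = 0x1E60.
Checksum = ~0x1E60 & 0xFFFF = 0xE19F.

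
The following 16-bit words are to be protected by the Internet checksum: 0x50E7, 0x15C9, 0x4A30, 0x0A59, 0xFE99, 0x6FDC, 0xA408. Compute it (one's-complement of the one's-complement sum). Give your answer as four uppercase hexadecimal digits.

3247

One's-complement addition (fold any carry out of bit 15 back into bit 0):
  0x50E7 + 0x15C9 = 0x066B0
  0x66B0 + 0x4A30 = 0x0B0E0
  0xB0E0 + 0x0A59 = 0x0BB39
  0xBB39 + 0xFE99 = 0x1B9D2 → wrap carry → 0xB9D3
  0xB9D3 + 0x6FDC = 0x129AF → wrap carry → 0x29B0
  0x29B0 + 0xA408 = 0x0CDB8
One's-complement sum = 0xCDB8.
Checksum = ~0xCDB8 & 0xFFFF = 0x3247.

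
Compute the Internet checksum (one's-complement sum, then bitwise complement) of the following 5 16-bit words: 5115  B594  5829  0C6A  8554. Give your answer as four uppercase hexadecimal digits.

0F6E

One's-complement addition (fold any carry out of bit 15 back into bit 0):
  0x5115 + 0xB594 = 0x106A9 → wrap carry → 0x06AA
  0x06AA + 0x5829 = 0x05ED3
  0x5ED3 + 0x0C6A = 0x06B3D
  0x6B3D + 0x8554 = 0x0F091
One's-complement sum = 0xF091.
Checksum = ~0xF091 & 0xFFFF = 0x0F6E.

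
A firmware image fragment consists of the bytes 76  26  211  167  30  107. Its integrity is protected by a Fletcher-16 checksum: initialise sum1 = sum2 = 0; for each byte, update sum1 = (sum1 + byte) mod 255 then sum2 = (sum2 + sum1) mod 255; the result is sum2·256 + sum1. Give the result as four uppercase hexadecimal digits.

Running sums (mod 255):
  after byte 0 (76): sum1=76, sum2=76
  after byte 1 (26): sum1=102, sum2=178
  after byte 2 (211): sum1=58, sum2=236
  after byte 3 (167): sum1=225, sum2=206
  after byte 4 (30): sum1=0, sum2=206
  after byte 5 (107): sum1=107, sum2=58
Checksum = sum2·256 + sum1 = 58·256 + 107 = 14955 = 0x3A6B.

3A6B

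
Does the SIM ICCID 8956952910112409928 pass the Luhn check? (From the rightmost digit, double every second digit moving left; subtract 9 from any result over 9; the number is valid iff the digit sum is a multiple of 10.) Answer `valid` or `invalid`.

valid

From the right, keep odd positions and double even positions (subtract 9 from any doubled value over 9):
  doubled (positions 2,4,...): 4 9 8 2 0 9 1 3 9 → sum 45
  kept (positions 1,3,...): 8 9 0 2 1 1 2 9 5 8 → sum 45
Total = 90.
90 mod 10 = 0, so the number is valid.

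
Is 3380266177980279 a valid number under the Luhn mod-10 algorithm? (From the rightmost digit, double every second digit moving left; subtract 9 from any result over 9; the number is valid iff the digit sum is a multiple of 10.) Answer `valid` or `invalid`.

From the right, keep odd positions and double even positions (subtract 9 from any doubled value over 9):
  doubled (positions 2,4,...): 5 0 9 5 3 4 7 6 → sum 39
  kept (positions 1,3,...): 9 2 8 7 1 6 0 3 → sum 36
Total = 75.
75 mod 10 = 5, so the number is invalid.

invalid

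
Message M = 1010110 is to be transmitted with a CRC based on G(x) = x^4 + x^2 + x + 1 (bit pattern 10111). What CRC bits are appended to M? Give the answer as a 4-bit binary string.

Append 4 zeros: 10101100000. Divide by 10111 (XOR where the leading bit is 1):
  pos 0: 10101 XOR 10111 = 00010
  pos 3: 10100 XOR 10111 = 00011
  pos 6: 11000 XOR 10111 = 01111
Remainder (last 4 bits) = 1111. This is the CRC / FCS.

1111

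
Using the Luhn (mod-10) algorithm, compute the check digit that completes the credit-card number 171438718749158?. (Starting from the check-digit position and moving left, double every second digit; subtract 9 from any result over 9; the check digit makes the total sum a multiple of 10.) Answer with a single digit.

Partial digits right→left: 8 5 1 9 4 7 8 1 7 8 3 4 1 7 1
Double every second digit counting from the check-digit position (so the 1st, 3rd, 5th, ... of the partial from the right).
  doubled (with −9 where >9): 7 2 8 7 5 6 2 2 → sum 39
  kept as-is: 5 9 7 1 8 4 7 → sum 41
Total = 39 + 41 = 80.
Check digit = (10 − (80 mod 10)) mod 10 = 0.

0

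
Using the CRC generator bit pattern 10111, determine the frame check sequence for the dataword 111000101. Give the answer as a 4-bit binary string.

1101

Append 4 zeros: 1110001010000. Divide by 10111 (XOR where the leading bit is 1):
  pos 0: 11100 XOR 10111 = 01011
  pos 1: 10110 XOR 10111 = 00001
  pos 5: 11010 XOR 10111 = 01101
  pos 6: 11010 XOR 10111 = 01101
  pos 7: 11010 XOR 10111 = 01101
  pos 8: 11010 XOR 10111 = 01101
Remainder (last 4 bits) = 1101. This is the CRC / FCS.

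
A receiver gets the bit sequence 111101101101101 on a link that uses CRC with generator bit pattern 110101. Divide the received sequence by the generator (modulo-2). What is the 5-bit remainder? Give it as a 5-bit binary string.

Modulo-2 division of 111101101101101 by 110101:
  pos 0: 111101 XOR 110101 = 001000
  pos 2: 100010 XOR 110101 = 010111
  pos 3: 101111 XOR 110101 = 011010
  pos 4: 110101 XOR 110101 = 000000
Remainder = 01101 (nonzero — an error is detected).

01101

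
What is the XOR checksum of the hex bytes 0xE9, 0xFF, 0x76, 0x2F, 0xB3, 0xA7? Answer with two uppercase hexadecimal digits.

5B

XOR the bytes together:
  start with 0xE9
  0xE9 ⊕ 0xFF = 0x16
  0x16 ⊕ 0x76 = 0x60
  0x60 ⊕ 0x2F = 0x4F
  0x4F ⊕ 0xB3 = 0xFC
  0xFC ⊕ 0xA7 = 0x5B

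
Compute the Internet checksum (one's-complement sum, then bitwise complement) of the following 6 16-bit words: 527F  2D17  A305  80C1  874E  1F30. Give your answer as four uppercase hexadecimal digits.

One's-complement addition (fold any carry out of bit 15 back into bit 0):
  0x527F + 0x2D17 = 0x07F96
  0x7F96 + 0xA305 = 0x1229B → wrap carry → 0x229C
  0x229C + 0x80C1 = 0x0A35D
  0xA35D + 0x874E = 0x12AAB → wrap carry → 0x2AAC
  0x2AAC + 0x1F30 = 0x049DC
One's-complement sum = 0x49DC.
Checksum = ~0x49DC & 0xFFFF = 0xB623.

B623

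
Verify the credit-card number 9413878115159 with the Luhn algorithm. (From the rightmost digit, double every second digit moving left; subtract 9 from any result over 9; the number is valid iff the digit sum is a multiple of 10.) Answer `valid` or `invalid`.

From the right, keep odd positions and double even positions (subtract 9 from any doubled value over 9):
  doubled (positions 2,4,...): 1 1 2 5 6 8 → sum 23
  kept (positions 1,3,...): 9 1 1 8 8 1 9 → sum 37
Total = 60.
60 mod 10 = 0, so the number is valid.

valid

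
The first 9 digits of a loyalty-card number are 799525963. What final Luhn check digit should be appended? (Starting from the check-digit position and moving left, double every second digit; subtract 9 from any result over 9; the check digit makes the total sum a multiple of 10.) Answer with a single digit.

2

Partial digits right→left: 3 6 9 5 2 5 9 9 7
Double every second digit counting from the check-digit position (so the 1st, 3rd, 5th, ... of the partial from the right).
  doubled (with −9 where >9): 6 9 4 9 5 → sum 33
  kept as-is: 6 5 5 9 → sum 25
Total = 33 + 25 = 58.
Check digit = (10 − (58 mod 10)) mod 10 = 2.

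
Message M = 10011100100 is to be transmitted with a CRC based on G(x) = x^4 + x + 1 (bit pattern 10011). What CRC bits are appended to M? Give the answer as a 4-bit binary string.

Append 4 zeros: 100111001000000. Divide by 10011 (XOR where the leading bit is 1):
  pos 0: 10011 XOR 10011 = 00000
  pos 5: 10010 XOR 10011 = 00001
  pos 9: 10000 XOR 10011 = 00011
Remainder (last 4 bits) = 0110. This is the CRC / FCS.

0110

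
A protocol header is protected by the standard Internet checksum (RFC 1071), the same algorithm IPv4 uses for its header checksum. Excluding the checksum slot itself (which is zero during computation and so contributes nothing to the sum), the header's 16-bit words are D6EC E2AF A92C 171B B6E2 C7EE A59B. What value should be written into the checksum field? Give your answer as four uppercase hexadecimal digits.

61AE

One's-complement addition (fold any carry out of bit 15 back into bit 0):
  0xD6EC + 0xE2AF = 0x1B99B → wrap carry → 0xB99C
  0xB99C + 0xA92C = 0x162C8 → wrap carry → 0x62C9
  0x62C9 + 0x171B = 0x079E4
  0x79E4 + 0xB6E2 = 0x130C6 → wrap carry → 0x30C7
  0x30C7 + 0xC7EE = 0x0F8B5
  0xF8B5 + 0xA59B = 0x19E50 → wrap carry → 0x9E51
One's-complement sum = 0x9E51.
Checksum = ~0x9E51 & 0xFFFF = 0x61AE.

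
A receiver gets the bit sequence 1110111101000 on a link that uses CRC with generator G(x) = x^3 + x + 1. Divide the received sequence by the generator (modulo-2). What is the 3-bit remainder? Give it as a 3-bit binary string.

Modulo-2 division of 1110111101000 by 1011:
  pos 0: 1110 XOR 1011 = 0101
  pos 1: 1011 XOR 1011 = 0000
  pos 5: 1110 XOR 1011 = 0101
  pos 6: 1011 XOR 1011 = 0000
Remainder = 000 (zero — the frame passes the CRC check).

000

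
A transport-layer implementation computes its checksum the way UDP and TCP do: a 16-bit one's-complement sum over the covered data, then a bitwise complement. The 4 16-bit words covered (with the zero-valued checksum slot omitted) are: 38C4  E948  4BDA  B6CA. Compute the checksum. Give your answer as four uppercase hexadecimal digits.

DB4D

One's-complement addition (fold any carry out of bit 15 back into bit 0):
  0x38C4 + 0xE948 = 0x1220C → wrap carry → 0x220D
  0x220D + 0x4BDA = 0x06DE7
  0x6DE7 + 0xB6CA = 0x124B1 → wrap carry → 0x24B2
One's-complement sum = 0x24B2.
Checksum = ~0x24B2 & 0xFFFF = 0xDB4D.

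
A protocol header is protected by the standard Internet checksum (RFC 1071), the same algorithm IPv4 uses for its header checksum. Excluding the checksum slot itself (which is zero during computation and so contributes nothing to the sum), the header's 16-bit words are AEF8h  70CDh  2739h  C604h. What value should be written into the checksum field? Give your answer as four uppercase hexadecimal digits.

F2FB

One's-complement addition (fold any carry out of bit 15 back into bit 0):
  0xAEF8 + 0x70CD = 0x11FC5 → wrap carry → 0x1FC6
  0x1FC6 + 0x2739 = 0x046FF
  0x46FF + 0xC604 = 0x10D03 → wrap carry → 0x0D04
One's-complement sum = 0x0D04.
Checksum = ~0x0D04 & 0xFFFF = 0xF2FB.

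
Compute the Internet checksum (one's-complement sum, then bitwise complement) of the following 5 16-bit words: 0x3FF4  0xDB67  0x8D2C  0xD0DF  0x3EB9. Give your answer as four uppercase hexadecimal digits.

One's-complement addition (fold any carry out of bit 15 back into bit 0):
  0x3FF4 + 0xDB67 = 0x11B5B → wrap carry → 0x1B5C
  0x1B5C + 0x8D2C = 0x0A888
  0xA888 + 0xD0DF = 0x17967 → wrap carry → 0x7968
  0x7968 + 0x3EB9 = 0x0B821
One's-complement sum = 0xB821.
Checksum = ~0xB821 & 0xFFFF = 0x47DE.

47DE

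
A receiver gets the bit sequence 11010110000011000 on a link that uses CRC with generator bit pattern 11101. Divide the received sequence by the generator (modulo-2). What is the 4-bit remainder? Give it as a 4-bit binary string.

1000

Modulo-2 division of 11010110000011000 by 11101:
  pos 0: 11010 XOR 11101 = 00111
  pos 2: 11111 XOR 11101 = 00010
  pos 5: 10000 XOR 11101 = 01101
  pos 6: 11010 XOR 11101 = 00111
  pos 8: 11101 XOR 11101 = 00000
Remainder = 1000 (nonzero — an error is detected).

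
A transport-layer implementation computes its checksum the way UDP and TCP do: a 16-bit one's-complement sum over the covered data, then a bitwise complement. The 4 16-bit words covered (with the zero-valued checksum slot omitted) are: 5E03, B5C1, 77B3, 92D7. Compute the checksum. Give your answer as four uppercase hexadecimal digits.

E1AF

One's-complement addition (fold any carry out of bit 15 back into bit 0):
  0x5E03 + 0xB5C1 = 0x113C4 → wrap carry → 0x13C5
  0x13C5 + 0x77B3 = 0x08B78
  0x8B78 + 0x92D7 = 0x11E4F → wrap carry → 0x1E50
One's-complement sum = 0x1E50.
Checksum = ~0x1E50 & 0xFFFF = 0xE1AF.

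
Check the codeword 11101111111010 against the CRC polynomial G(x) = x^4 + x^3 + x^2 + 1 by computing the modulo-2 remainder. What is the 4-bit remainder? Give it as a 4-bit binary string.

Modulo-2 division of 11101111111010 by 11101:
  pos 0: 11101 XOR 11101 = 00000
  pos 5: 11111 XOR 11101 = 00010
  pos 8: 10101 XOR 11101 = 01000
  pos 9: 10000 XOR 11101 = 01101
Remainder = 1101 (nonzero — an error is detected).

1101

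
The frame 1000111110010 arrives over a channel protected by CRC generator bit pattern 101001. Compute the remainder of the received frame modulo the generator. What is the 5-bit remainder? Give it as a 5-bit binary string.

Modulo-2 division of 1000111110010 by 101001:
  pos 0: 100011 XOR 101001 = 001010
  pos 2: 101011 XOR 101001 = 000010
  pos 6: 101001 XOR 101001 = 000000
Remainder = 00000 (zero — the frame passes the CRC check).

00000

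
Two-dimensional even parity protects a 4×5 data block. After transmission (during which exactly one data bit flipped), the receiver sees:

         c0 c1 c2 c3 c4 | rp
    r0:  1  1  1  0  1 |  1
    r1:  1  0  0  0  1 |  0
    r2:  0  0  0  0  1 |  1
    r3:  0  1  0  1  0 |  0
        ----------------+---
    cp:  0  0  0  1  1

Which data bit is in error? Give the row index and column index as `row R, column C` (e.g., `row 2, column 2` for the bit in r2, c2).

Recompute each row's even parity and compare to rp:
  r0: data parity 0, sent rp 1 → mismatch
  r1: data parity 0, sent rp 0 → ok
  r2: data parity 1, sent rp 1 → ok
  r3: data parity 0, sent rp 0 → ok
Recompute each column's even parity and compare to cp:
  c0: data parity 0, sent cp 0 → ok
  c1: data parity 0, sent cp 0 → ok
  c2: data parity 1, sent cp 0 → mismatch
  c3: data parity 1, sent cp 1 → ok
  c4: data parity 1, sent cp 1 → ok
Exactly one row (r0) and one column (c2) fail → the flipped bit is at their intersection.

row 0, column 2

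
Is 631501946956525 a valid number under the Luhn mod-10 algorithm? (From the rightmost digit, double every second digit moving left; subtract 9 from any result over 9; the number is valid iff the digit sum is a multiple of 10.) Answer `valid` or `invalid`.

valid

From the right, keep odd positions and double even positions (subtract 9 from any doubled value over 9):
  doubled (positions 2,4,...): 4 3 9 8 2 1 6 → sum 33
  kept (positions 1,3,...): 5 5 5 6 9 0 1 6 → sum 37
Total = 70.
70 mod 10 = 0, so the number is valid.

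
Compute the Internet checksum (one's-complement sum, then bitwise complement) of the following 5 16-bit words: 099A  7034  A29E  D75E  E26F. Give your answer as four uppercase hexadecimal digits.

29C4

One's-complement addition (fold any carry out of bit 15 back into bit 0):
  0x099A + 0x7034 = 0x079CE
  0x79CE + 0xA29E = 0x11C6C → wrap carry → 0x1C6D
  0x1C6D + 0xD75E = 0x0F3CB
  0xF3CB + 0xE26F = 0x1D63A → wrap carry → 0xD63B
One's-complement sum = 0xD63B.
Checksum = ~0xD63B & 0xFFFF = 0x29C4.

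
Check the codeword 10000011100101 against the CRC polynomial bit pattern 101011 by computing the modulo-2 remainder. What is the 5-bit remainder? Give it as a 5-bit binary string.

00000

Modulo-2 division of 10000011100101 by 101011:
  pos 0: 100000 XOR 101011 = 001011
  pos 2: 101111 XOR 101011 = 000100
  pos 5: 100100 XOR 101011 = 001111
  pos 7: 111110 XOR 101011 = 010101
  pos 8: 101011 XOR 101011 = 000000
Remainder = 00000 (zero — the frame passes the CRC check).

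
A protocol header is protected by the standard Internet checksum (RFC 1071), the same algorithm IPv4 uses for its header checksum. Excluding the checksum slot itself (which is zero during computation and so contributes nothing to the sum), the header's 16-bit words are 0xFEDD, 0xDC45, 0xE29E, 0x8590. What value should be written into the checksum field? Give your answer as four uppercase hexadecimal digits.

BCAC

One's-complement addition (fold any carry out of bit 15 back into bit 0):
  0xFEDD + 0xDC45 = 0x1DB22 → wrap carry → 0xDB23
  0xDB23 + 0xE29E = 0x1BDC1 → wrap carry → 0xBDC2
  0xBDC2 + 0x8590 = 0x14352 → wrap carry → 0x4353
One's-complement sum = 0x4353.
Checksum = ~0x4353 & 0xFFFF = 0xBCAC.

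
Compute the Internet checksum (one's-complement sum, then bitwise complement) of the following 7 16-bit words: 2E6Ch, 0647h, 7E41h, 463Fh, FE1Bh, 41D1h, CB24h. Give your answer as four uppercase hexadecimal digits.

FBB9

One's-complement addition (fold any carry out of bit 15 back into bit 0):
  0x2E6C + 0x0647 = 0x034B3
  0x34B3 + 0x7E41 = 0x0B2F4
  0xB2F4 + 0x463F = 0x0F933
  0xF933 + 0xFE1B = 0x1F74E → wrap carry → 0xF74F
  0xF74F + 0x41D1 = 0x13920 → wrap carry → 0x3921
  0x3921 + 0xCB24 = 0x10445 → wrap carry → 0x0446
One's-complement sum = 0x0446.
Checksum = ~0x0446 & 0xFFFF = 0xFBB9.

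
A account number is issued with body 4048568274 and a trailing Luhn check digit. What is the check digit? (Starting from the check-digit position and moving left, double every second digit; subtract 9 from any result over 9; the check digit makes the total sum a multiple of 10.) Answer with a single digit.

Partial digits right→left: 4 7 2 8 6 5 8 4 0 4
Double every second digit counting from the check-digit position (so the 1st, 3rd, 5th, ... of the partial from the right).
  doubled (with −9 where >9): 8 4 3 7 0 → sum 22
  kept as-is: 7 8 5 4 4 → sum 28
Total = 22 + 28 = 50.
Check digit = (10 − (50 mod 10)) mod 10 = 0.

0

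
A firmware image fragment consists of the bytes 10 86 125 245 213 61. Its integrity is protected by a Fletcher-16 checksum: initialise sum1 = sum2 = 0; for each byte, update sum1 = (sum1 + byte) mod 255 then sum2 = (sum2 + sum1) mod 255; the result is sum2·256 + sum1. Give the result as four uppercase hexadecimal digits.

ACE6

Running sums (mod 255):
  after byte 0 (10): sum1=10, sum2=10
  after byte 1 (86): sum1=96, sum2=106
  after byte 2 (125): sum1=221, sum2=72
  after byte 3 (245): sum1=211, sum2=28
  after byte 4 (213): sum1=169, sum2=197
  after byte 5 (61): sum1=230, sum2=172
Checksum = sum2·256 + sum1 = 172·256 + 230 = 44262 = 0xACE6.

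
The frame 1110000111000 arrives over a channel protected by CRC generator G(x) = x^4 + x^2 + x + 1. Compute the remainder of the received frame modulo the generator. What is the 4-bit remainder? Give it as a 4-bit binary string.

0000

Modulo-2 division of 1110000111000 by 10111:
  pos 0: 11100 XOR 10111 = 01011
  pos 1: 10110 XOR 10111 = 00001
  pos 5: 10111 XOR 10111 = 00000
Remainder = 0000 (zero — the frame passes the CRC check).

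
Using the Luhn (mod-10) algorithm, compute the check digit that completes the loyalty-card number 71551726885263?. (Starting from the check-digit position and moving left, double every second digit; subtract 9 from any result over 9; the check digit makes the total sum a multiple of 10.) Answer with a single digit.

8

Partial digits right→left: 3 6 2 5 8 8 6 2 7 1 5 5 1 7
Double every second digit counting from the check-digit position (so the 1st, 3rd, 5th, ... of the partial from the right).
  doubled (with −9 where >9): 6 4 7 3 5 1 2 → sum 28
  kept as-is: 6 5 8 2 1 5 7 → sum 34
Total = 28 + 34 = 62.
Check digit = (10 − (62 mod 10)) mod 10 = 8.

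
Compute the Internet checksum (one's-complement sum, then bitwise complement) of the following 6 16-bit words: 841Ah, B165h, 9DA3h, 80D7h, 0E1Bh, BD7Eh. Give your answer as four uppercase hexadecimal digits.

E06A

One's-complement addition (fold any carry out of bit 15 back into bit 0):
  0x841A + 0xB165 = 0x1357F → wrap carry → 0x3580
  0x3580 + 0x9DA3 = 0x0D323
  0xD323 + 0x80D7 = 0x153FA → wrap carry → 0x53FB
  0x53FB + 0x0E1B = 0x06216
  0x6216 + 0xBD7E = 0x11F94 → wrap carry → 0x1F95
One's-complement sum = 0x1F95.
Checksum = ~0x1F95 & 0xFFFF = 0xE06A.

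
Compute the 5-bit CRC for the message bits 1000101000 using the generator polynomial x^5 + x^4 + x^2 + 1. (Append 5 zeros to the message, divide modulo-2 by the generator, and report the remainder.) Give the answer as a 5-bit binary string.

01011

Append 5 zeros: 100010100000000. Divide by 110101 (XOR where the leading bit is 1):
  pos 0: 100010 XOR 110101 = 010111
  pos 1: 101111 XOR 110101 = 011010
  pos 2: 110100 XOR 110101 = 000001
  pos 7: 100000 XOR 110101 = 010101
  pos 8: 101010 XOR 110101 = 011111
  pos 9: 111110 XOR 110101 = 001011
Remainder (last 5 bits) = 01011. This is the CRC / FCS.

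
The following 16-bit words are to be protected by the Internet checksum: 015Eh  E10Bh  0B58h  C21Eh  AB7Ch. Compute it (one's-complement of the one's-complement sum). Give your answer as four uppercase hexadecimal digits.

A4A2

One's-complement addition (fold any carry out of bit 15 back into bit 0):
  0x015E + 0xE10B = 0x0E269
  0xE269 + 0x0B58 = 0x0EDC1
  0xEDC1 + 0xC21E = 0x1AFDF → wrap carry → 0xAFE0
  0xAFE0 + 0xAB7C = 0x15B5C → wrap carry → 0x5B5D
One's-complement sum = 0x5B5D.
Checksum = ~0x5B5D & 0xFFFF = 0xA4A2.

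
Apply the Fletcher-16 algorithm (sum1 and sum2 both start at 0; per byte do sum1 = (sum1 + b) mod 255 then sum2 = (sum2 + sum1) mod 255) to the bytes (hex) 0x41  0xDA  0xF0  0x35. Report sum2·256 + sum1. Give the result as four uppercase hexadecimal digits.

AC42

Running sums (mod 255):
  after byte 0 (0x41): sum1=65, sum2=65
  after byte 1 (0xDA): sum1=28, sum2=93
  after byte 2 (0xF0): sum1=13, sum2=106
  after byte 3 (0x35): sum1=66, sum2=172
Checksum = sum2·256 + sum1 = 172·256 + 66 = 44098 = 0xAC42.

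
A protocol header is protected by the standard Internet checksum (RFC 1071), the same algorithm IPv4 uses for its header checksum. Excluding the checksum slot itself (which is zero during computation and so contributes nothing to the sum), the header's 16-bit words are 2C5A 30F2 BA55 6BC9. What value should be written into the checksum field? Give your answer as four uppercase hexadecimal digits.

7C94

One's-complement addition (fold any carry out of bit 15 back into bit 0):
  0x2C5A + 0x30F2 = 0x05D4C
  0x5D4C + 0xBA55 = 0x117A1 → wrap carry → 0x17A2
  0x17A2 + 0x6BC9 = 0x0836B
One's-complement sum = 0x836B.
Checksum = ~0x836B & 0xFFFF = 0x7C94.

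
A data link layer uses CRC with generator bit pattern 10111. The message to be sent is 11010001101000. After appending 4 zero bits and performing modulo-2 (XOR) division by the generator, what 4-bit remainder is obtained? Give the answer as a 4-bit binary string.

0000

Append 4 zeros: 110100011010000000. Divide by 10111 (XOR where the leading bit is 1):
  pos 0: 11010 XOR 10111 = 01101
  pos 1: 11010 XOR 10111 = 01101
  pos 2: 11010 XOR 10111 = 01101
  pos 3: 11011 XOR 10111 = 01100
  pos 4: 11001 XOR 10111 = 01110
  pos 5: 11100 XOR 10111 = 01011
  pos 6: 10111 XOR 10111 = 00000
Remainder (last 4 bits) = 0000. This is the CRC / FCS.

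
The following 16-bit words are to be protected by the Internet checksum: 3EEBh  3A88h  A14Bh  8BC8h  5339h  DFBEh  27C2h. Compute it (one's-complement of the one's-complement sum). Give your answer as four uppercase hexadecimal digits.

FEBD

One's-complement addition (fold any carry out of bit 15 back into bit 0):
  0x3EEB + 0x3A88 = 0x07973
  0x7973 + 0xA14B = 0x11ABE → wrap carry → 0x1ABF
  0x1ABF + 0x8BC8 = 0x0A687
  0xA687 + 0x5339 = 0x0F9C0
  0xF9C0 + 0xDFBE = 0x1D97E → wrap carry → 0xD97F
  0xD97F + 0x27C2 = 0x10141 → wrap carry → 0x0142
One's-complement sum = 0x0142.
Checksum = ~0x0142 & 0xFFFF = 0xFEBD.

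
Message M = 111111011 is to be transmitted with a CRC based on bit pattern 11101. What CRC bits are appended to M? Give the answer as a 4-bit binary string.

1111

Append 4 zeros: 1111110110000. Divide by 11101 (XOR where the leading bit is 1):
  pos 0: 11111 XOR 11101 = 00010
  pos 3: 10101 XOR 11101 = 01000
  pos 4: 10001 XOR 11101 = 01100
  pos 5: 11000 XOR 11101 = 00101
  pos 7: 10100 XOR 11101 = 01001
  pos 8: 10010 XOR 11101 = 01111
Remainder (last 4 bits) = 1111. This is the CRC / FCS.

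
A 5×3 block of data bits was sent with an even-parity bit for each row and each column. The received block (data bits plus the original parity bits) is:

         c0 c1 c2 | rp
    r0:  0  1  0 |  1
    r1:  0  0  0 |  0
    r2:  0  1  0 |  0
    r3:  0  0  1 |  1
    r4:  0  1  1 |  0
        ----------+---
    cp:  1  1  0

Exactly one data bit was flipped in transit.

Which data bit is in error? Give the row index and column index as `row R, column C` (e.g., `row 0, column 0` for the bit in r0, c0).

row 2, column 0

Recompute each row's even parity and compare to rp:
  r0: data parity 1, sent rp 1 → ok
  r1: data parity 0, sent rp 0 → ok
  r2: data parity 1, sent rp 0 → mismatch
  r3: data parity 1, sent rp 1 → ok
  r4: data parity 0, sent rp 0 → ok
Recompute each column's even parity and compare to cp:
  c0: data parity 0, sent cp 1 → mismatch
  c1: data parity 1, sent cp 1 → ok
  c2: data parity 0, sent cp 0 → ok
Exactly one row (r2) and one column (c0) fail → the flipped bit is at their intersection.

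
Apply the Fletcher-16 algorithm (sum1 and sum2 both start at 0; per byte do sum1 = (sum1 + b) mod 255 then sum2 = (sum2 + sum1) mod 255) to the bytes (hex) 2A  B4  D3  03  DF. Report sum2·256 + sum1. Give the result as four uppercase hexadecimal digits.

Running sums (mod 255):
  after byte 0 (2A): sum1=42, sum2=42
  after byte 1 (B4): sum1=222, sum2=9
  after byte 2 (D3): sum1=178, sum2=187
  after byte 3 (03): sum1=181, sum2=113
  after byte 4 (DF): sum1=149, sum2=7
Checksum = sum2·256 + sum1 = 7·256 + 149 = 1941 = 0x0795.

0795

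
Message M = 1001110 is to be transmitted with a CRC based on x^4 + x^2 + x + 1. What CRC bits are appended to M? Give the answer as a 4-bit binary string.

1100

Append 4 zeros: 10011100000. Divide by 10111 (XOR where the leading bit is 1):
  pos 0: 10011 XOR 10111 = 00100
  pos 2: 10010 XOR 10111 = 00101
  pos 4: 10100 XOR 10111 = 00011
Remainder (last 4 bits) = 1100. This is the CRC / FCS.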